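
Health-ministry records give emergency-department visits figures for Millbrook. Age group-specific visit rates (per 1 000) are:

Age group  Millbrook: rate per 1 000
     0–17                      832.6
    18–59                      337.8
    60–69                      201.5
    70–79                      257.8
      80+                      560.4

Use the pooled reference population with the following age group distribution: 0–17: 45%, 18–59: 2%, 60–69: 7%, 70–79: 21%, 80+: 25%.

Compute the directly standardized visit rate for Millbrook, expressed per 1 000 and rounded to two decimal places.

589.77

Standard weights: 0.45, 0.02, 0.07, 0.21, 0.25.
Standardized rate: 0.4500×832.6 + 0.0200×337.8 + 0.0700×201.5 + 0.2100×257.8 + 0.2500×560.4 = 589.7690 per 1 000.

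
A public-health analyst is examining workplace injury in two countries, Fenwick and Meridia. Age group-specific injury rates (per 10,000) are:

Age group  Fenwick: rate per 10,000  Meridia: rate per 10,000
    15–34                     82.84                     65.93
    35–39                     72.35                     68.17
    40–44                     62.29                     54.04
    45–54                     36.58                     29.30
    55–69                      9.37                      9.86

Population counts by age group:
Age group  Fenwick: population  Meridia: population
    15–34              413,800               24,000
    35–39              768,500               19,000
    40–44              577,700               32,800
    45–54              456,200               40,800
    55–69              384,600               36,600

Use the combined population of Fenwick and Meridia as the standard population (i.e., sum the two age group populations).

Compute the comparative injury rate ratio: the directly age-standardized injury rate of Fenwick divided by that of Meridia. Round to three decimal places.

1.143

Combined standard total = 2,754,000; weights = 0.1590, 0.2859, 0.2217, 0.1805, 0.1529.
Fenwick: 0.1590×82.84 + 0.2859×72.35 + 0.2217×62.29 + 0.1805×36.58 + 0.1529×9.37 = 55.7000 per 10,000.
Meridia: 0.1590×65.93 + 0.2859×68.17 + 0.2217×54.04 + 0.1805×29.30 + 0.1529×9.86 = 48.7489 per 10,000.
Ratio = 55.7000 ÷ 48.7489 = 1.14259.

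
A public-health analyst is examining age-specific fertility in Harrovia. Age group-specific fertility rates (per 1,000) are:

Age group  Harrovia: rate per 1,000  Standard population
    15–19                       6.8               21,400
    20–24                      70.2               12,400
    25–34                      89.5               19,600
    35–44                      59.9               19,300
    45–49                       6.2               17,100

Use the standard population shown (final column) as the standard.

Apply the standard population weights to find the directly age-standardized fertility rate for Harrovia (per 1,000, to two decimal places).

Standard total = 89,800; weights = 0.2383, 0.1381, 0.2183, 0.2149, 0.1904.
Standardized rate: 0.2383×6.8 + 0.1381×70.2 + 0.2183×89.5 + 0.2149×59.9 + 0.1904×6.2 = 44.9030 per 1,000.

44.90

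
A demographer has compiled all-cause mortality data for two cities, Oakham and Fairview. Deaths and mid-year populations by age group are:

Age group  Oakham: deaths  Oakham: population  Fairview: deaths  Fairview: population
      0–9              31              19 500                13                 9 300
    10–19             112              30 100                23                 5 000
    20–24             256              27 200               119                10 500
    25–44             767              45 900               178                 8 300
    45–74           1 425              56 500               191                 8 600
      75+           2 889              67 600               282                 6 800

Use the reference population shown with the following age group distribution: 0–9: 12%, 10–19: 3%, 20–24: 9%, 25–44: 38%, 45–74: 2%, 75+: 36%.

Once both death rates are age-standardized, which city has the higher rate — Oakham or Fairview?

Fairview

Age-specific rates per 100 000 for Oakham: 158.97, 372.09, 941.18, 1671.02, 2522.12, 4273.67.
For Fairview: 139.78, 460.00, 1133.33, 2144.58, 2220.93, 4147.06.
Standard weights: 0.12, 0.03, 0.09, 0.38, 0.02, 0.36.
Oakham: 0.1200×158.97 + 0.0300×372.09 + 0.0900×941.18 + 0.3800×1671.02 + 0.0200×2522.12 + 0.3600×4273.67 = 2338.8979 per 100 000.
Fairview: 0.1200×139.78 + 0.0300×460.00 + 0.0900×1133.33 + 0.3800×2144.58 + 0.0200×2220.93 + 0.3600×4147.06 = 2484.8737 per 100 000.
The crude rates (2220.42 vs 1661.86) would put Oakham higher, but that reflects its age composition; once standardized to a common age structure, Fairview has the higher underlying rate.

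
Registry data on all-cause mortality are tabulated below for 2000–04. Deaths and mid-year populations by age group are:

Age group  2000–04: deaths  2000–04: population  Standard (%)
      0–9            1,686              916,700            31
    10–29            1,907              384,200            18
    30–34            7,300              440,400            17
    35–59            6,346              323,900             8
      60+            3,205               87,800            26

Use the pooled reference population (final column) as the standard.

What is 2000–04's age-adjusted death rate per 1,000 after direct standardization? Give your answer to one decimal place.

Age-specific rates per 1,000 for 2000–04: 1.839, 4.964, 16.576, 19.592, 36.503.
Standard weights: 0.31, 0.18, 0.17, 0.08, 0.26.
Standardized rate: 0.3100×1.839 + 0.1800×4.964 + 0.1700×16.576 + 0.0800×19.592 + 0.2600×36.503 = 15.3398 per 1,000.

15.3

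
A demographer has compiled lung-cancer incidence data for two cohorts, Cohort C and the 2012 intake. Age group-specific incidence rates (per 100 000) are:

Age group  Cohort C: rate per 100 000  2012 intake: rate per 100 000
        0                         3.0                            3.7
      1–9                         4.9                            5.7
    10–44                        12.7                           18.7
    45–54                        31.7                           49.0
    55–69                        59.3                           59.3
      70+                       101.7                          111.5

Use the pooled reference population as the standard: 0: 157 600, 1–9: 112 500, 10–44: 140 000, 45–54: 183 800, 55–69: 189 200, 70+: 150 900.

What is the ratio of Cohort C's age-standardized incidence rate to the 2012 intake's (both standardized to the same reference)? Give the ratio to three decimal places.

Standard total = 934 000; weights = 0.1687, 0.1204, 0.1499, 0.1968, 0.2026, 0.1616.
Cohort C: 0.1687×3.0 + 0.1204×4.9 + 0.1499×12.7 + 0.1968×31.7 + 0.2026×59.3 + 0.1616×101.7 = 37.6816 per 100 000.
The 2012 intake: 0.1687×3.7 + 0.1204×5.7 + 0.1499×18.7 + 0.1968×49.0 + 0.2026×59.3 + 0.1616×111.5 = 43.7832 per 100 000.
Ratio = 37.6816 ÷ 43.7832 = 0.86064.

0.861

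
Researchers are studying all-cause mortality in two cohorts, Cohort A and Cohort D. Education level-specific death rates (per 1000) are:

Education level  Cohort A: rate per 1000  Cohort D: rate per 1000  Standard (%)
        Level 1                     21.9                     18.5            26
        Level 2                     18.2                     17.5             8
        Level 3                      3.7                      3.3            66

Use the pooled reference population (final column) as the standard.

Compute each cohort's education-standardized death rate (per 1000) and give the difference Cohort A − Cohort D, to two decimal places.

Standard weights: 0.26, 0.08, 0.66.
Cohort A: 0.2600×21.9 + 0.0800×18.2 + 0.6600×3.7 = 9.5920 per 1000.
Cohort D: 0.2600×18.5 + 0.0800×17.5 + 0.6600×3.3 = 8.3880 per 1000.
Difference = 9.5920 − 8.3880 = 1.2040.

1.20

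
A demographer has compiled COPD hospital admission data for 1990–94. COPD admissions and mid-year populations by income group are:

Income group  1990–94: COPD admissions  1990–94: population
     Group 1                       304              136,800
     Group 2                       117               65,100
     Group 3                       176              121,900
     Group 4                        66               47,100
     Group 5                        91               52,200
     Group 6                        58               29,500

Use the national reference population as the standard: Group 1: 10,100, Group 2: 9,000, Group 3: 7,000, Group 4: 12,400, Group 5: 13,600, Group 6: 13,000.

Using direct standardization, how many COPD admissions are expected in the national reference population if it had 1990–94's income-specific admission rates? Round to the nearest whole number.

115

Income-specific rates per 10,000 for 1990–94: 22.22, 17.97, 14.44, 14.01, 17.43, 19.66.
Expected COPD admissions = Σ (standard pop × income-specific rate ÷ 10,000)
= 10,100×22.22/10,000 + 9,000×17.97/10,000 + 7,000×14.44/10,000 + 12,400×14.01/10,000 + 13,600×17.43/10,000 + 13,000×19.66/10,000
= 22.44 + 16.18 + 10.11 + 17.38 + 23.71 + 25.56 = 115.37.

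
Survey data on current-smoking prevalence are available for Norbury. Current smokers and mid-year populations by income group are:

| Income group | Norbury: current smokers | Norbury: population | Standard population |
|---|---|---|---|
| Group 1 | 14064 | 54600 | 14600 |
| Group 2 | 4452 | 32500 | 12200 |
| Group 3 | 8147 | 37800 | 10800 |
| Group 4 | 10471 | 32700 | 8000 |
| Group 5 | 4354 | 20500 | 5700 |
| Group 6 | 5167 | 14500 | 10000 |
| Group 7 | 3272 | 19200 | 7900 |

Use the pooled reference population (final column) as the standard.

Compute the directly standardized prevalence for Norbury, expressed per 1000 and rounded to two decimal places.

Income-specific rates per 1000 for Norbury: 257.582, 136.985, 215.529, 320.214, 212.390, 356.345, 170.417.
Standard total = 69200; weights = 0.2110, 0.1763, 0.1561, 0.1156, 0.0824, 0.1445, 0.1142.
Standardized rate: 0.2110×257.582 + 0.1763×136.985 + 0.1561×215.529 + 0.1156×320.214 + 0.0824×212.390 + 0.1445×356.345 + 0.1142×170.417 = 237.5969 per 1000.

237.60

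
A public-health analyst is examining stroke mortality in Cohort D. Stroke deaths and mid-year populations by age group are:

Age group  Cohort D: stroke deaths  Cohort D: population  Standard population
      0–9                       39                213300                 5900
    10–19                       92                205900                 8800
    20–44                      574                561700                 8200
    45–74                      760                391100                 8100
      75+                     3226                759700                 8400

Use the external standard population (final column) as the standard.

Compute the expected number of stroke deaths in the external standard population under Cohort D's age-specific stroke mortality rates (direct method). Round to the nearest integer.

65

Age-specific rates per 100000 for Cohort D: 18.28, 44.68, 102.19, 194.32, 424.64.
Expected stroke deaths = Σ (standard pop × age-specific rate ÷ 100000)
= 5900×18.28/100000 + 8800×44.68/100000 + 8200×102.19/100000 + 8100×194.32/100000 + 8400×424.64/100000
= 1.08 + 3.93 + 8.38 + 15.74 + 35.67 = 64.80.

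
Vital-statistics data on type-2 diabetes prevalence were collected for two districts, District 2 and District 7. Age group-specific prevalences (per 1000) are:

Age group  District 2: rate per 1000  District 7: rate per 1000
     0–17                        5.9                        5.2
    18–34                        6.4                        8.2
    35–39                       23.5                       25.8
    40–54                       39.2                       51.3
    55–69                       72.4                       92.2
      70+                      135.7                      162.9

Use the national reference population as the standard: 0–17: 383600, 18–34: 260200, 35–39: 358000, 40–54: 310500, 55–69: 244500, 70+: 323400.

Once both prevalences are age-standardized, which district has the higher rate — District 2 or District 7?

District 7

Standard total = 1880200; weights = 0.2040, 0.1384, 0.1904, 0.1651, 0.1300, 0.1720.
District 2: 0.2040×5.9 + 0.1384×6.4 + 0.1904×23.5 + 0.1651×39.2 + 0.1300×72.4 + 0.1720×135.7 = 45.7932 per 1000.
District 7: 0.2040×5.2 + 0.1384×8.2 + 0.1904×25.8 + 0.1651×51.3 + 0.1300×92.2 + 0.1720×162.9 = 55.5889 per 1000.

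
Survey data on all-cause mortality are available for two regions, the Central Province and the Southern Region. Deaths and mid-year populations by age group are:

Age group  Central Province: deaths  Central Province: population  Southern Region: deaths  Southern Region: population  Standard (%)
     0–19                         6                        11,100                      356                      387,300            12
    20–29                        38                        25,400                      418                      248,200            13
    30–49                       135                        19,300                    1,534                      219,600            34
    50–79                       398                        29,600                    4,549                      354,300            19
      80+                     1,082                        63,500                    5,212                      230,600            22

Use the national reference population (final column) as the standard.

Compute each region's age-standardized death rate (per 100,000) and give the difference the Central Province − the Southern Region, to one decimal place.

-117.5

Age-specific rates per 100,000 for the Central Province: 54.05, 149.61, 699.48, 1344.59, 1703.94.
For the Southern Region: 91.92, 168.41, 698.54, 1283.94, 2260.19.
Standard weights: 0.12, 0.13, 0.34, 0.19, 0.22.
The Central Province: 0.1200×54.05 + 0.1300×149.61 + 0.3400×699.48 + 0.1900×1344.59 + 0.2200×1703.94 = 894.0983 per 100,000.
The Southern Region: 0.1200×91.92 + 0.1300×168.41 + 0.3400×698.54 + 0.1900×1283.94 + 0.2200×2260.19 = 1011.6190 per 100,000.
Difference = 894.0983 − 1011.6190 = -117.5208.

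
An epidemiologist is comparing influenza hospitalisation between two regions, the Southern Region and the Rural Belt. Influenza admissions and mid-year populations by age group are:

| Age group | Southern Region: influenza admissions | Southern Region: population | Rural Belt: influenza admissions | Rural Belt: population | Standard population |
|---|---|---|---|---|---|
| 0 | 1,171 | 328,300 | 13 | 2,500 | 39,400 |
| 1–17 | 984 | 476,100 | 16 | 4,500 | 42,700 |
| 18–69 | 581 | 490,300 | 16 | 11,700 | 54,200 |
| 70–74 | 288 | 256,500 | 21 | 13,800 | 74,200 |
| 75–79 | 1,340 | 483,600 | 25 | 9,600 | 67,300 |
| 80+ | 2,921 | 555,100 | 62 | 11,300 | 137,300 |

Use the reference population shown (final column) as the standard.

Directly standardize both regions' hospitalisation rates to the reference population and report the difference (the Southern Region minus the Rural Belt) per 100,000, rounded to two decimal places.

Age-specific rates per 100,000 for the Southern Region: 356.69, 206.68, 118.50, 112.28, 277.09, 526.21.
For the Rural Belt: 520.00, 355.56, 136.75, 152.17, 260.42, 548.67.
Standard total = 415,100; weights = 0.0949, 0.1029, 0.1306, 0.1788, 0.1621, 0.3308.
The Southern Region: 0.0949×356.69 + 0.1029×206.68 + 0.1306×118.50 + 0.1788×112.28 + 0.1621×277.09 + 0.3308×526.21 = 309.6348 per 100,000.
The Rural Belt: 0.0949×520.00 + 0.1029×355.56 + 0.1306×136.75 + 0.1788×152.17 + 0.1621×260.42 + 0.3308×548.67 = 354.6911 per 100,000.
Difference = 309.6348 − 354.6911 = -45.0563.

-45.06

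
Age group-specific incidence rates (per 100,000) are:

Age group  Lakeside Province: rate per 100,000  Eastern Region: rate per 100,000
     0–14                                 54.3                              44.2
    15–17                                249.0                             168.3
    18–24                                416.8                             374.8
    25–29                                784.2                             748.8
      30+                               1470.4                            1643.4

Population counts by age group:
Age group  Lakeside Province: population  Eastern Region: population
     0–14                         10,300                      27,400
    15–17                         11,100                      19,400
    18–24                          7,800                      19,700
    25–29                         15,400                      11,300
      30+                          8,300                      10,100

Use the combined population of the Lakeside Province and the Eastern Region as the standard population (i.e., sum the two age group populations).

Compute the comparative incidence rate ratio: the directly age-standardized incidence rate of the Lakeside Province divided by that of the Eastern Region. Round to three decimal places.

Combined standard total = 140,800; weights = 0.2678, 0.2166, 0.1953, 0.1896, 0.1307.
The Lakeside Province: 0.2678×54.3 + 0.2166×249.0 + 0.1953×416.8 + 0.1896×784.2 + 0.1307×1470.4 = 490.7465 per 100,000.
The Eastern Region: 0.2678×44.2 + 0.2166×168.3 + 0.1953×374.8 + 0.1896×748.8 + 0.1307×1643.4 = 478.2529 per 100,000.
Ratio = 490.7465 ÷ 478.2529 = 1.02612.

1.026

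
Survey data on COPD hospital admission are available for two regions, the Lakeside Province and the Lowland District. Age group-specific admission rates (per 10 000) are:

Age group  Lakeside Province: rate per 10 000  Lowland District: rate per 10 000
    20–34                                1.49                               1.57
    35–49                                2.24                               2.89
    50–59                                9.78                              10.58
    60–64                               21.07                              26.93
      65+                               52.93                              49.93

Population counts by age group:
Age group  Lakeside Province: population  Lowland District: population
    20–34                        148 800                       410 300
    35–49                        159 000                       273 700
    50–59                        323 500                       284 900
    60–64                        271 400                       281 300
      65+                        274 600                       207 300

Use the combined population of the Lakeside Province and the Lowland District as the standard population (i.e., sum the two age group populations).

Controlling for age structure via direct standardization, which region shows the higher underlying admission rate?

Lowland District

Combined standard total = 2 634 800; weights = 0.2122, 0.1642, 0.2309, 0.2098, 0.1829.
The Lakeside Province: 0.2122×1.49 + 0.1642×2.24 + 0.2309×9.78 + 0.2098×21.07 + 0.1829×52.93 = 17.0430 per 10 000.
The Lowland District: 0.2122×1.57 + 0.1642×2.89 + 0.2309×10.58 + 0.2098×26.93 + 0.1829×49.93 = 18.0320 per 10 000.
The crude rates (20.38 vs 15.35) would put the Lakeside Province higher, but that reflects its age composition; once standardized to a common age structure, the Lowland District has the higher underlying rate.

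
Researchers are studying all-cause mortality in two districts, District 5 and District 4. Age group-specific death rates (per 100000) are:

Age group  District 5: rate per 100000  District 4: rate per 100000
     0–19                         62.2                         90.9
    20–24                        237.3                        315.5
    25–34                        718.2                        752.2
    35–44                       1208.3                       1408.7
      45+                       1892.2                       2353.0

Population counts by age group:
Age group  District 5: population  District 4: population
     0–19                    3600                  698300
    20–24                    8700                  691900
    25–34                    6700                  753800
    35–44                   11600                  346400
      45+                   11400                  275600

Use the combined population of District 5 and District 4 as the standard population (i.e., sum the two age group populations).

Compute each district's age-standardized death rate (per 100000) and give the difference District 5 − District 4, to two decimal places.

-108.54

Combined standard total = 2808000; weights = 0.2500, 0.2495, 0.2708, 0.1275, 0.1022.
District 5: 0.2500×62.2 + 0.2495×237.3 + 0.2708×718.2 + 0.1275×1208.3 + 0.1022×1892.2 = 616.7146 per 100000.
District 4: 0.2500×90.9 + 0.2495×315.5 + 0.2708×752.2 + 0.1275×1408.7 + 0.1022×2353.0 = 725.2549 per 100000.
Difference = 616.7146 − 725.2549 = -108.5403.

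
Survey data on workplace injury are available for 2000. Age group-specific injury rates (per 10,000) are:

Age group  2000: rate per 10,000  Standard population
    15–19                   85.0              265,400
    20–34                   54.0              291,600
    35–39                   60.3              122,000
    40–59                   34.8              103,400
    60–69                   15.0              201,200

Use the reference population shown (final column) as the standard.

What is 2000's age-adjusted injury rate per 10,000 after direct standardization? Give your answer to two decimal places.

53.15

Standard total = 983,600; weights = 0.2698, 0.2965, 0.1240, 0.1051, 0.2046.
Standardized rate: 0.2698×85.0 + 0.2965×54.0 + 0.1240×60.3 + 0.1051×34.8 + 0.2046×15.0 = 53.1500 per 10,000.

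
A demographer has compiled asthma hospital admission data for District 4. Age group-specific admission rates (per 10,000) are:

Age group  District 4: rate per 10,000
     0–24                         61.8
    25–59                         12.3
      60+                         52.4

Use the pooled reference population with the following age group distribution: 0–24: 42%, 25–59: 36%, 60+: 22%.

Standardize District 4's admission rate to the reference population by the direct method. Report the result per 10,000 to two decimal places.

Standard weights: 0.42, 0.36, 0.22.
Standardized rate: 0.4200×61.8 + 0.3600×12.3 + 0.2200×52.4 = 41.9120 per 10,000.

41.91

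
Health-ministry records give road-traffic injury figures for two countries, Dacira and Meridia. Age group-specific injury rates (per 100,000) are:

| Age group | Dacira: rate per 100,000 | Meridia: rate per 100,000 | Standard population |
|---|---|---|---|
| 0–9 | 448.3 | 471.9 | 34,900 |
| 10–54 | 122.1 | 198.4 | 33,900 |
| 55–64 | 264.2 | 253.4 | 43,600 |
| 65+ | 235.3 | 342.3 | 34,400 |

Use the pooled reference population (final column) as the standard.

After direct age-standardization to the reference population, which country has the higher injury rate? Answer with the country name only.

Meridia

Standard total = 146,800; weights = 0.2377, 0.2309, 0.2970, 0.2343.
Dacira: 0.2377×448.3 + 0.2309×122.1 + 0.2970×264.2 + 0.2343×235.3 = 268.3808 per 100,000.
Meridia: 0.2377×471.9 + 0.2309×198.4 + 0.2970×253.4 + 0.2343×342.3 = 313.4770 per 100,000.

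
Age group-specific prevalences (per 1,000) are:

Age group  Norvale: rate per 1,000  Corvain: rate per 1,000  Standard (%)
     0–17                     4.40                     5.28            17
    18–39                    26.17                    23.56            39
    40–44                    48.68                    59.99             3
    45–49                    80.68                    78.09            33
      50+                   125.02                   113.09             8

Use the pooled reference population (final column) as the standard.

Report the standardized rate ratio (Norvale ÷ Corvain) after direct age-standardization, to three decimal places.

1.050

Standard weights: 0.17, 0.39, 0.03, 0.33, 0.08.
Norvale: 0.1700×4.40 + 0.3900×26.17 + 0.0300×48.68 + 0.3300×80.68 + 0.0800×125.02 = 49.0407 per 1,000.
Corvain: 0.1700×5.28 + 0.3900×23.56 + 0.0300×59.99 + 0.3300×78.09 + 0.0800×113.09 = 46.7026 per 1,000.
Ratio = 49.0407 ÷ 46.7026 = 1.05006.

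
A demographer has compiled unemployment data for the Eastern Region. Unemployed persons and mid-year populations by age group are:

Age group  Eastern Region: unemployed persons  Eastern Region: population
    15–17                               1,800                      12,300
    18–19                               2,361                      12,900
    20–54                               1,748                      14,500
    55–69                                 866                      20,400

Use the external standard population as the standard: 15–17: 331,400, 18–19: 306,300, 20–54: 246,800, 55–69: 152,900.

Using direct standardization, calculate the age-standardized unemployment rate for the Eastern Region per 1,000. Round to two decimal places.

Age-specific rates per 1,000 for the Eastern Region: 146.341, 183.023, 120.552, 42.451.
Standard total = 1,037,400; weights = 0.3195, 0.2953, 0.2379, 0.1474.
Standardized rate: 0.3195×146.341 + 0.2953×183.023 + 0.2379×120.552 + 0.1474×42.451 = 135.7244 per 1,000.

135.72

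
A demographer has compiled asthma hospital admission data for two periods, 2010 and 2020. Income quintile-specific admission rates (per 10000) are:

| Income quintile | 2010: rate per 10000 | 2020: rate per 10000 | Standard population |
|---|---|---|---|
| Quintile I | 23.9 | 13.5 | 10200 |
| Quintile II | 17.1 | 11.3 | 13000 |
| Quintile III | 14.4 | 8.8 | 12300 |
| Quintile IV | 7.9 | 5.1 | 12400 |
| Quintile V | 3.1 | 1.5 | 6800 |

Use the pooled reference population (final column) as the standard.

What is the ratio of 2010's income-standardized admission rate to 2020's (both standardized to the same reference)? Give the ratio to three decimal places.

1.635

Standard total = 54700; weights = 0.1865, 0.2377, 0.2249, 0.2267, 0.1243.
2010: 0.1865×23.9 + 0.2377×17.1 + 0.2249×14.4 + 0.2267×7.9 + 0.1243×3.1 = 13.9349 per 10000.
2020: 0.1865×13.5 + 0.2377×11.3 + 0.2249×8.8 + 0.2267×5.1 + 0.1243×1.5 = 8.5243 per 10000.
Ratio = 13.9349 ÷ 8.5243 = 1.63473.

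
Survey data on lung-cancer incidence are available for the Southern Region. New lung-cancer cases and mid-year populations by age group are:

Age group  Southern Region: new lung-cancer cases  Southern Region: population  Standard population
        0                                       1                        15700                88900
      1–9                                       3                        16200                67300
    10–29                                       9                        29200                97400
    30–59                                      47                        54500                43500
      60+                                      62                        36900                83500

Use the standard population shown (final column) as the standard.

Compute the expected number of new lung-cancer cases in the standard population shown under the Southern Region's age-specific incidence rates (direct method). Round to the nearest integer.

Age-specific rates per 100000 for the Southern Region: 6.37, 18.52, 30.82, 86.24, 168.02.
Expected new lung-cancer cases = Σ (standard pop × age-specific rate ÷ 100000)
= 88900×6.37/100000 + 67300×18.52/100000 + 97400×30.82/100000 + 43500×86.24/100000 + 83500×168.02/100000
= 5.66 + 12.46 + 30.02 + 37.51 + 140.30 = 225.96.

226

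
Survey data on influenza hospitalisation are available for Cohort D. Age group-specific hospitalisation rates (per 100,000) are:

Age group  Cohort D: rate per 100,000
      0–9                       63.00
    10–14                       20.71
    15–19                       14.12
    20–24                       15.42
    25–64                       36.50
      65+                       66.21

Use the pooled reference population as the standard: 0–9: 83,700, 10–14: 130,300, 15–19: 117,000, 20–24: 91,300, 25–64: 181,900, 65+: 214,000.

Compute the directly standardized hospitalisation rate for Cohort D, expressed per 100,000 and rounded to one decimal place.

38.9

Standard total = 818,200; weights = 0.1023, 0.1593, 0.1430, 0.1116, 0.2223, 0.2615.
Standardized rate: 0.1023×63.00 + 0.1593×20.71 + 0.1430×14.12 + 0.1116×15.42 + 0.2223×36.50 + 0.2615×66.21 = 38.9144 per 100,000.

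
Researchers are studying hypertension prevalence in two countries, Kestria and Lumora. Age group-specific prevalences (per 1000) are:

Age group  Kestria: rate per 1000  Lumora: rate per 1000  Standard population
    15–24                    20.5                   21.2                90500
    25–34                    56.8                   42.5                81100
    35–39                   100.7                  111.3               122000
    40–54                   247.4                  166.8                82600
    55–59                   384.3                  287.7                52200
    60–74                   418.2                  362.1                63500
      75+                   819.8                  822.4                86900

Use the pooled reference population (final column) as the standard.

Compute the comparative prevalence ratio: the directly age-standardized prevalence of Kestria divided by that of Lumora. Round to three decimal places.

1.104

Standard total = 578800; weights = 0.1564, 0.1401, 0.2108, 0.1427, 0.0902, 0.1097, 0.1501.
Kestria: 0.1564×20.5 + 0.1401×56.8 + 0.2108×100.7 + 0.1427×247.4 + 0.0902×384.3 + 0.1097×418.2 + 0.1501×819.8 = 271.3185 per 1000.
Lumora: 0.1564×21.2 + 0.1401×42.5 + 0.2108×111.3 + 0.1427×166.8 + 0.0902×287.7 + 0.1097×362.1 + 0.1501×822.4 = 245.6798 per 1000.
Ratio = 271.3185 ÷ 245.6798 = 1.10436.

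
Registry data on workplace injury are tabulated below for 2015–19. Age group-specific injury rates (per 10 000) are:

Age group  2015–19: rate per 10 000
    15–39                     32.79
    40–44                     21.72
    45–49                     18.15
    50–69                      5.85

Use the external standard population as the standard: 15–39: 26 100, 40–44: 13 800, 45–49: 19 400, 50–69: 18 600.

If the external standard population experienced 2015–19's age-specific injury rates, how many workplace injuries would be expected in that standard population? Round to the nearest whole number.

Expected workplace injuries = Σ (standard pop × age-specific rate ÷ 10 000)
= 26 100×32.79/10 000 + 13 800×21.72/10 000 + 19 400×18.15/10 000 + 18 600×5.85/10 000
= 85.58 + 29.97 + 35.21 + 10.88 = 161.65.

162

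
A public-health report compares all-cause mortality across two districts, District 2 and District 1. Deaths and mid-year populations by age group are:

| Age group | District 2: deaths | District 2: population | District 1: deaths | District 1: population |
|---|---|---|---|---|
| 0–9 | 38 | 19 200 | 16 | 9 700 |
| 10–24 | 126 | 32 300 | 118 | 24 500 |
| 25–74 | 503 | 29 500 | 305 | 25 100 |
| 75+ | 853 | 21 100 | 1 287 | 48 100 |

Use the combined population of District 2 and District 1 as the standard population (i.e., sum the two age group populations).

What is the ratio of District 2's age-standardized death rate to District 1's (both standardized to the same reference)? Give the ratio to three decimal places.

1.413

Age-specific rates per 100 000 for District 2: 197.92, 390.09, 1705.08, 4042.65.
For District 1: 164.95, 481.63, 1215.14, 2675.68.
Combined standard total = 209 500; weights = 0.1379, 0.2711, 0.2606, 0.3303.
District 2: 0.1379×197.92 + 0.2711×390.09 + 0.2606×1705.08 + 0.3303×4042.65 = 1912.7750 per 100 000.
District 1: 0.1379×164.95 + 0.2711×481.63 + 0.2606×1215.14 + 0.3303×2675.68 = 1353.8287 per 100 000.
Ratio = 1912.7750 ÷ 1353.8287 = 1.41286.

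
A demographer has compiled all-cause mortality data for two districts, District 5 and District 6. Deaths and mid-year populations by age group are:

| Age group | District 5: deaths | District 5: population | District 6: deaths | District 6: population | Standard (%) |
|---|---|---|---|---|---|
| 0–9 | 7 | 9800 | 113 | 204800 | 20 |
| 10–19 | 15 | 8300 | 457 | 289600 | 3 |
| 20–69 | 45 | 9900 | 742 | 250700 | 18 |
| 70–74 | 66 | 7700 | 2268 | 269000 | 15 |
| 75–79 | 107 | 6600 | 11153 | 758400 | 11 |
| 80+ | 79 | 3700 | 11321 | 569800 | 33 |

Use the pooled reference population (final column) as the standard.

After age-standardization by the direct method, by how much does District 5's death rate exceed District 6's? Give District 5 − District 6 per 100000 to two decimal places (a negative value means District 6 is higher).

100.09

Age-specific rates per 100000 for District 5: 71.43, 180.72, 454.55, 857.14, 1621.21, 2135.14.
For District 6: 55.18, 157.80, 295.97, 843.12, 1470.60, 1986.84.
Standard weights: 0.20, 0.03, 0.18, 0.15, 0.11, 0.33.
District 5: 0.2000×71.43 + 0.0300×180.72 + 0.1800×454.55 + 0.1500×857.14 + 0.1100×1621.21 + 0.3300×2135.14 = 1113.0249 per 100000.
District 6: 0.2000×55.18 + 0.0300×157.80 + 0.1800×295.97 + 0.1500×843.12 + 0.1100×1470.60 + 0.3300×1986.84 = 1012.9344 per 100000.
Difference = 1113.0249 − 1012.9344 = 100.0905.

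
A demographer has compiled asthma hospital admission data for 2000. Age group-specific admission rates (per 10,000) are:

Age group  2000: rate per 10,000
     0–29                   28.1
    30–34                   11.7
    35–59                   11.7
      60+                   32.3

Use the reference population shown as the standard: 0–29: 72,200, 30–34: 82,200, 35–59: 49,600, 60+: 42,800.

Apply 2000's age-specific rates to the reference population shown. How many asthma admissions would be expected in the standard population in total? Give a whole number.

495

Expected asthma admissions = Σ (standard pop × age-specific rate ÷ 10,000)
= 72,200×28.1/10,000 + 82,200×11.7/10,000 + 49,600×11.7/10,000 + 42,800×32.3/10,000
= 202.88 + 96.17 + 58.03 + 138.24 = 495.33.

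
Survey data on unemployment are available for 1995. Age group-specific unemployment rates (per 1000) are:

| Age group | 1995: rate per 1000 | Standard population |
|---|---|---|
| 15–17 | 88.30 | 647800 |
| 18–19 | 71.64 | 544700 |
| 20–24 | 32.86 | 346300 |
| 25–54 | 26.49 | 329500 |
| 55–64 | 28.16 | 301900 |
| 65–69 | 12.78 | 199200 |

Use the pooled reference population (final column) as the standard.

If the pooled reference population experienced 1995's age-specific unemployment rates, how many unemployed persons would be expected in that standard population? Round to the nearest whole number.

127378

Expected unemployed persons = Σ (standard pop × age-specific rate ÷ 1000)
= 647800×88.30/1000 + 544700×71.64/1000 + 346300×32.86/1000 + 329500×26.49/1000 + 301900×28.16/1000 + 199200×12.78/1000
= 57200.74 + 39022.31 + 11379.42 + 8728.45 + 8501.50 + 2545.78 = 127378.20.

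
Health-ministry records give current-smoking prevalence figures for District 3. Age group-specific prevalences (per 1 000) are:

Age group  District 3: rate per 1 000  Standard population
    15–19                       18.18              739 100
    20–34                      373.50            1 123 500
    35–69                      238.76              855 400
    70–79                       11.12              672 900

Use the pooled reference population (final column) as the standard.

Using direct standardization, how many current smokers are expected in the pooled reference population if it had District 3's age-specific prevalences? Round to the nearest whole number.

644782

Expected current smokers = Σ (standard pop × age-specific rate ÷ 1 000)
= 739 100×18.18/1 000 + 1 123 500×373.50/1 000 + 855 400×238.76/1 000 + 672 900×11.12/1 000
= 13436.84 + 419627.25 + 204235.30 + 7482.65 = 644782.04.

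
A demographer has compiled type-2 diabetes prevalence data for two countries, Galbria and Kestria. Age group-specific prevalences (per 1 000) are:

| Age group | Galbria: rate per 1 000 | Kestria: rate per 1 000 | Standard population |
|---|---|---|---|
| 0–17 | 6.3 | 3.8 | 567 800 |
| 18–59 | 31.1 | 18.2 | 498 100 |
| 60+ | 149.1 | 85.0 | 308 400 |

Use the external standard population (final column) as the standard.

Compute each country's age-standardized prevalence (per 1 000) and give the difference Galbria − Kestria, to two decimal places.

Standard total = 1 374 300; weights = 0.4132, 0.3624, 0.2244.
Galbria: 0.4132×6.3 + 0.3624×31.1 + 0.2244×149.1 = 47.3335 per 1 000.
Kestria: 0.4132×3.8 + 0.3624×18.2 + 0.2244×85.0 = 27.2408 per 1 000.
Difference = 47.3335 − 27.2408 = 20.0927.

20.09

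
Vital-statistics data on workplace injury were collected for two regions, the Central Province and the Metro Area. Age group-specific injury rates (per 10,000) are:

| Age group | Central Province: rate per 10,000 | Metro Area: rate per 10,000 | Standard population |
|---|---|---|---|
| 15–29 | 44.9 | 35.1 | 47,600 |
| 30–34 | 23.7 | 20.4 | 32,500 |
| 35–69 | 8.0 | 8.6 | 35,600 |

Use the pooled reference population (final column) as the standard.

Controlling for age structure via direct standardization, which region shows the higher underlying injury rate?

Central Province

Standard total = 115,700; weights = 0.4114, 0.2809, 0.3077.
The Central Province: 0.4114×44.9 + 0.2809×23.7 + 0.3077×8.0 = 27.5911 per 10,000.
The Metro Area: 0.4114×35.1 + 0.2809×20.4 + 0.3077×8.6 = 22.8169 per 10,000.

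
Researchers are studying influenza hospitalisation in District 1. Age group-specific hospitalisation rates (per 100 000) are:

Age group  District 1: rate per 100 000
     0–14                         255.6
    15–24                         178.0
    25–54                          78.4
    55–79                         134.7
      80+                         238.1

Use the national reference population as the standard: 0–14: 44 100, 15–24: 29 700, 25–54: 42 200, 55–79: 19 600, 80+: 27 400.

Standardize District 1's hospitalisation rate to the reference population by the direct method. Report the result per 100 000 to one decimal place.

Standard total = 163 000; weights = 0.2706, 0.1822, 0.2589, 0.1202, 0.1681.
Standardized rate: 0.2706×255.6 + 0.1822×178.0 + 0.2589×78.4 + 0.1202×134.7 + 0.1681×238.1 = 178.1049 per 100 000.

178.1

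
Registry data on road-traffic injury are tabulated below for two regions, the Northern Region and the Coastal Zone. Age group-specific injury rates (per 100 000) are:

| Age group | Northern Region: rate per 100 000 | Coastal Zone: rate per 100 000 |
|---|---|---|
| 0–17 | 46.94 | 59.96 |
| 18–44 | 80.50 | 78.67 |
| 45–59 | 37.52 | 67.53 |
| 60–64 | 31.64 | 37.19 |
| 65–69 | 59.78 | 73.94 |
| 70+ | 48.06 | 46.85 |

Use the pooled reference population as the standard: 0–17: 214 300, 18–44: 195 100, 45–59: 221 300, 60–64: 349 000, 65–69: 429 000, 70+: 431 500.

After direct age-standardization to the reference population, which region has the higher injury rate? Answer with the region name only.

Coastal Zone

Standard total = 1 840 200; weights = 0.1165, 0.1060, 0.1203, 0.1897, 0.2331, 0.2345.
The Northern Region: 0.1165×46.94 + 0.1060×80.50 + 0.1203×37.52 + 0.1897×31.64 + 0.2331×59.78 + 0.2345×48.06 = 49.7195 per 100 000.
The Coastal Zone: 0.1165×59.96 + 0.1060×78.67 + 0.1203×67.53 + 0.1897×37.19 + 0.2331×73.94 + 0.2345×46.85 = 58.7206 per 100 000.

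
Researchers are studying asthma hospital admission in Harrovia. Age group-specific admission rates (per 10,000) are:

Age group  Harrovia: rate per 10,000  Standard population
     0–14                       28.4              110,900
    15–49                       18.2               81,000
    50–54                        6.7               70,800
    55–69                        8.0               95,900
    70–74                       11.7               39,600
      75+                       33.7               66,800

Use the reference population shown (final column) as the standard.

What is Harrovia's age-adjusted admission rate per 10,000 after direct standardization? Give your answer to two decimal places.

18.45

Standard total = 465,000; weights = 0.2385, 0.1742, 0.1523, 0.2062, 0.0852, 0.1437.
Standardized rate: 0.2385×28.4 + 0.1742×18.2 + 0.1523×6.7 + 0.2062×8.0 + 0.0852×11.7 + 0.1437×33.7 = 18.4512 per 10,000.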